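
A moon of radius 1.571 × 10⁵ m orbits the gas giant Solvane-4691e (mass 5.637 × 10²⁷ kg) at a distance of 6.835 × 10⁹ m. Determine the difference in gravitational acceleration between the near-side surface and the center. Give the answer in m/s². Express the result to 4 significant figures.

The tidal stretch is the gradient of GM/d² times the body's extent r, hence the 1/d³ dependence.
Δg = 2GMr/d³
   = 2 × (6.674 × 10⁻¹¹) × (5.637 × 10²⁷) × (1.571 × 10⁵) / (6.835 × 10⁹)³
   = 3.702 × 10⁻⁷ m/s²

3.702 × 10⁻⁷ m/s²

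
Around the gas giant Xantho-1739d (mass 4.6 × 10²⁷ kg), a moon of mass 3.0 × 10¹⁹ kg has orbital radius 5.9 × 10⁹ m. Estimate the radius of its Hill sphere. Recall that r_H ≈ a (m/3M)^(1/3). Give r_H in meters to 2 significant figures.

r_H ≈ a (m/3M)^(1/3)
    = (5.9 × 10⁹) × (3.0 × 10¹⁹ / (3 × 4.6 × 10²⁷))^(1/3)
    = 7.6 × 10⁶ m

7.6 × 10⁶ m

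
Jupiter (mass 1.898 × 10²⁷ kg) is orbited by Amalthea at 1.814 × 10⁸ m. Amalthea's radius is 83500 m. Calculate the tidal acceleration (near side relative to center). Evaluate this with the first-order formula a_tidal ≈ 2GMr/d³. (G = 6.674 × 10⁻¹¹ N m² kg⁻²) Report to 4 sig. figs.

3.544 × 10⁻³ m/s²

Δa = 2GMr/d³
   = 2 × (6.674 × 10⁻¹¹) × (1.898 × 10²⁷) × (83500) / (1.814 × 10⁸)³
   = 3.544 × 10⁻³ m/s²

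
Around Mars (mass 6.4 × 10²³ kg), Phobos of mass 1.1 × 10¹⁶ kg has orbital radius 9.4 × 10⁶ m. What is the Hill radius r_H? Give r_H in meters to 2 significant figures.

r_H ≈ a (m/3M)^(1/3)
    = (9.4 × 10⁶) × (1.1 × 10¹⁶ / (3 × 6.4 × 10²³))^(1/3)
    = 1.7 × 10⁴ m

1.7 × 10⁴ m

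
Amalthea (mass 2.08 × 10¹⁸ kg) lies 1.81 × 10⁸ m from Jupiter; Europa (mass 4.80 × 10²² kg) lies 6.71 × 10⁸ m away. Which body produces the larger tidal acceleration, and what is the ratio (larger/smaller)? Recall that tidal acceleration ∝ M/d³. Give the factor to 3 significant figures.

Europa, by a factor of ≈ 453

The tide-raising term goes as M/d³ (the gradient of a 1/d² field).
Amalthea: (2.08 × 10¹⁸) / (1.81 × 10⁸)³ = 3.508 × 10⁻⁷
Europa: (4.80 × 10²²) / (6.71 × 10⁸)³ = 1.589 × 10⁻⁴
Ratio (larger/smaller) = 453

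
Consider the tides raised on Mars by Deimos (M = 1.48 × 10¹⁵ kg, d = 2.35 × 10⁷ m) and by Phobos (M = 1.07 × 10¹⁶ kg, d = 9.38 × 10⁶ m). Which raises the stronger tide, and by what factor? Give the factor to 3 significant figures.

Phobos, by a factor of ≈ 114

Compare M/d³ for the two perturbers:
Deimos: (1.48 × 10¹⁵) / (2.35 × 10⁷)³ = 1.140 × 10⁻⁷
Phobos: (1.07 × 10¹⁶) / (9.38 × 10⁶)³ = 1.297 × 10⁻⁵
Ratio (larger/smaller) = 114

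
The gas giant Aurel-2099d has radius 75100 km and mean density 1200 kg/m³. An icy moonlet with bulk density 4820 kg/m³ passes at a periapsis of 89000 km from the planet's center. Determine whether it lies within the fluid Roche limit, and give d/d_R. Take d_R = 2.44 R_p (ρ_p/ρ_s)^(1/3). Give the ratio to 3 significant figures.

inside; d/d_R ≈ 0.772

d_R = 2.44 × (75100 km) × (1200/4820)^(1/3) = 1.153 × 10⁵ km
d/d_R = (89000) / (1.153 × 10⁵) = 0.772
Since d/d_R < 1, the body is inside the Roche limit.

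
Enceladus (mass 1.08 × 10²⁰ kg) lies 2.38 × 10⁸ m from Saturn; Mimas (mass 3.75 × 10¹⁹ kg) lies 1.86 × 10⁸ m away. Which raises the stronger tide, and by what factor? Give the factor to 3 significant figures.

Compare M/d³ for the two perturbers:
Enceladus: (1.08 × 10²⁰) / (2.38 × 10⁸)³ = 8.011 × 10⁻⁶
Mimas: (3.75 × 10¹⁹) / (1.86 × 10⁸)³ = 5.828 × 10⁻⁶
Ratio (larger/smaller) = 1.37

Enceladus, by a factor of ≈ 1.37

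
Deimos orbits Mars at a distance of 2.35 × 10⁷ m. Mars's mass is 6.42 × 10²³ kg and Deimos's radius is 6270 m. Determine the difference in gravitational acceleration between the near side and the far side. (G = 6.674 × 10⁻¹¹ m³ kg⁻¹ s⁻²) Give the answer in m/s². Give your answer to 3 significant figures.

8.28 × 10⁻⁵ m/s²

a_tidal = 4GMr/d³
        = 4 × (6.674 × 10⁻¹¹) × (6.42 × 10²³) × (6270) / (2.35 × 10⁷)³
        = 8.28 × 10⁻⁵ m/s²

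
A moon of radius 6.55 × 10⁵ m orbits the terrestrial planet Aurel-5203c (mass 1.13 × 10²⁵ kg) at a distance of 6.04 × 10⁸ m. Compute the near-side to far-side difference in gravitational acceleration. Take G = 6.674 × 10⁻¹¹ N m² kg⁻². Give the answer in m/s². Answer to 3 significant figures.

8.97 × 10⁻⁶ m/s²

Differencing GM/(d−r)² and GM/(d+r)² to first order in r/d gives 4GMr/d³.
Δa = 4GMr/d³
   = 4 × (6.674 × 10⁻¹¹) × (1.13 × 10²⁵) × (6.55 × 10⁵) / (6.04 × 10⁸)³
   = 8.97 × 10⁻⁶ m/s²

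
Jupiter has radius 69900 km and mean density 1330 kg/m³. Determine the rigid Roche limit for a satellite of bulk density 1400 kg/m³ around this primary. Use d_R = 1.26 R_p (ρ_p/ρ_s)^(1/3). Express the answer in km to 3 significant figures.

d_R = 1.26 × 69900 km × (1330/1400)^(1/3)
    = 86600 km

86600 km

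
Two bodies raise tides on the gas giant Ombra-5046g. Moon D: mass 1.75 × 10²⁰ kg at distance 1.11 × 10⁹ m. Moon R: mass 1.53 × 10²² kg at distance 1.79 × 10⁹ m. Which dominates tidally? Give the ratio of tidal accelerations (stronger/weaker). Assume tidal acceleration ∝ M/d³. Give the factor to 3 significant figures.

Moon R, by a factor of ≈ 20.8

Tidal acceleration ∝ M/d³, so compare M/d³ for each.
Moon D: (1.75 × 10²⁰) / (1.11 × 10⁹)³ = 1.280 × 10⁻⁷
Moon R: (1.53 × 10²²) / (1.79 × 10⁹)³ = 2.668 × 10⁻⁶
Ratio (larger/smaller) = 20.8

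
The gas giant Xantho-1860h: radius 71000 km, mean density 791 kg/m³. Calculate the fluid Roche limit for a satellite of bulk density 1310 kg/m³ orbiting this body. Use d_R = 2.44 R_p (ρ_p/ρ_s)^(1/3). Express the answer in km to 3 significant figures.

d_R = 2.44 × 71000 km × (791/1310)^(1/3)
    = 1.46 × 10⁵ km

1.46 × 10⁵ km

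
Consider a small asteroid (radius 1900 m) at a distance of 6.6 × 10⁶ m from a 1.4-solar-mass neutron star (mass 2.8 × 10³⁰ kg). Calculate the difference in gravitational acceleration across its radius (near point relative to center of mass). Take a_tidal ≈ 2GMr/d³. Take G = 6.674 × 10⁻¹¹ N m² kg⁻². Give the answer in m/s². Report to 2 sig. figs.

Since r ≪ d, expand the inverse-square field across one radius to get the leading 2GMr/d³ term.
Δg = 2GMr/d³
   = 2 × (6.674 × 10⁻¹¹) × (2.8 × 10³⁰) × (1900) / (6.6 × 10⁶)³
   = 2.5 × 10³ m/s²

2.5 × 10³ m/s²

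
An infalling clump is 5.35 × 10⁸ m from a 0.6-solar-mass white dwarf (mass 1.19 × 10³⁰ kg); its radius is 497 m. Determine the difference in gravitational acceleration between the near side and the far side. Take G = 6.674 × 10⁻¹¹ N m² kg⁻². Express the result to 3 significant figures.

1.03 × 10⁻³ m/s²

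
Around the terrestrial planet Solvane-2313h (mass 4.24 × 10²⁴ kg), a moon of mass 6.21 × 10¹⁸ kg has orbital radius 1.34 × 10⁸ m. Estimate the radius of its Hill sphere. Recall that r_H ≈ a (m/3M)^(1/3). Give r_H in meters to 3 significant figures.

1.06 × 10⁶ m

r_H ≈ a (m/3M)^(1/3)
    = (1.34 × 10⁸) × (6.21 × 10¹⁸ / (3 × 4.24 × 10²⁴))^(1/3)
    = 1.06 × 10⁶ m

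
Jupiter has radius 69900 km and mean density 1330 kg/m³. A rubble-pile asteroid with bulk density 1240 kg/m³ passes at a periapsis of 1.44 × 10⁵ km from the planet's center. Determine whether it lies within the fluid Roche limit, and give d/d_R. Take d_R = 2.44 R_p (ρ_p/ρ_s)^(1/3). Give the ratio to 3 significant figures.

d_R = 2.44 × (69900 km) × (1330/1240)^(1/3) = 1.746 × 10⁵ km
d/d_R = (1.44 × 10⁵) / (1.746 × 10⁵) = 0.825
Since d/d_R < 1, the body is inside the Roche limit.

inside; d/d_R ≈ 0.825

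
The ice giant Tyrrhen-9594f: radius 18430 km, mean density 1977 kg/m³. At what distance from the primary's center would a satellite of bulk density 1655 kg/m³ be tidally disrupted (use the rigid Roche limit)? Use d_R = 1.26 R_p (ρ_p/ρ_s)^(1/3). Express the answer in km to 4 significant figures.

24640 km

d_R = 1.26 × 18430 km × (1977/1655)^(1/3)
    = 24640 km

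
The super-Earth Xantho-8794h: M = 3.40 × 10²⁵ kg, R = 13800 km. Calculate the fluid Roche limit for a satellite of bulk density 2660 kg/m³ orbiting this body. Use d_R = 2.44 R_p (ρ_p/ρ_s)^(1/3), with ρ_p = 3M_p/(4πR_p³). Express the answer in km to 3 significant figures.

35400 km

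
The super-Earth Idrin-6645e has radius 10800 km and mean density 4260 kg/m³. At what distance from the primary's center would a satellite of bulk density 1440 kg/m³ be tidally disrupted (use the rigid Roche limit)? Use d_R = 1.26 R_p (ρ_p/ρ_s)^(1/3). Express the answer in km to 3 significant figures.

d_R = 1.26 × 10800 km × (4260/1440)^(1/3)
    = 19500 km

19500 km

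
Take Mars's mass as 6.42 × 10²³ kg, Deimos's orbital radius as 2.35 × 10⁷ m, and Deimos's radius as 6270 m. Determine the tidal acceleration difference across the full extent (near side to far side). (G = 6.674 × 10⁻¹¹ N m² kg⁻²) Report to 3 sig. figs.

8.28 × 10⁻⁵ m/s²

Near-to-far spans 2r, so the tidal difference is twice the near-to-center value: 4GMr/d³.
Δa = 4GMr/d³
   = 4 × (6.674 × 10⁻¹¹) × (6.42 × 10²³) × (6270) / (2.35 × 10⁷)³
   = 8.28 × 10⁻⁵ m/s²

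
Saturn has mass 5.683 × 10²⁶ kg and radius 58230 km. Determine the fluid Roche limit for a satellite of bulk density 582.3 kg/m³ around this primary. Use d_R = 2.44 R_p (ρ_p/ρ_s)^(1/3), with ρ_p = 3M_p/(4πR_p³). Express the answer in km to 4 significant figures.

ρ_p = 3M_p/(4πR_p³) = 3 × (5.683 × 10²⁶) / (4π × (5.823 × 10⁷ m)³) = 687.1 kg/m³
d_R = 2.44 × 58230 km × (687.1/582.3)^(1/3)
    = 1.501 × 10⁵ km

1.501 × 10⁵ km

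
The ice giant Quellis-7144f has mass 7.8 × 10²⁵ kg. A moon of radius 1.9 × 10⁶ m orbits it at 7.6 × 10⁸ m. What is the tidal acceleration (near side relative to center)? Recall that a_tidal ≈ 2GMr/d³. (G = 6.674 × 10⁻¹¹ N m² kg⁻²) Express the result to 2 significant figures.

4.5 × 10⁻⁵ m/s²

Δa = 2GMr/d³
   = 2 × (6.674 × 10⁻¹¹) × (7.8 × 10²⁵) × (1.9 × 10⁶) / (7.6 × 10⁸)³
   = 4.5 × 10⁻⁵ m/s²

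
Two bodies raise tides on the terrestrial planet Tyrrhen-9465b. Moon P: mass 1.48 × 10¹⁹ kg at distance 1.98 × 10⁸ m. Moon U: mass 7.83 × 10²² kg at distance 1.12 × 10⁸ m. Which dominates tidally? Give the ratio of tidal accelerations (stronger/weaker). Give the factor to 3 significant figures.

Moon U, by a factor of ≈ 29200

Tidal acceleration ∝ M/d³, so compare M/d³ for each.
Moon P: (1.48 × 10¹⁹) / (1.98 × 10⁸)³ = 1.907 × 10⁻⁶
Moon U: (7.83 × 10²²) / (1.12 × 10⁸)³ = 5.573 × 10⁻²
Ratio (larger/smaller) = 29200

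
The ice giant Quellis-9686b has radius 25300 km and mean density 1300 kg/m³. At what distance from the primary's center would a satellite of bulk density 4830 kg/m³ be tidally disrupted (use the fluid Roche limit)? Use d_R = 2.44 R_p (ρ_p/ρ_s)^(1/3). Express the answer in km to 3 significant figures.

39900 km

d_R = 2.44 × 25300 km × (1300/4830)^(1/3)
    = 39900 km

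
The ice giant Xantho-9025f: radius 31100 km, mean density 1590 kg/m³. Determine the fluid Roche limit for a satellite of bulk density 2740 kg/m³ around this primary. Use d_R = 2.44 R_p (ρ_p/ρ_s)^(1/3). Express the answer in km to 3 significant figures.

63300 km

d_R = 2.44 × 31100 km × (1590/2740)^(1/3)
    = 63300 km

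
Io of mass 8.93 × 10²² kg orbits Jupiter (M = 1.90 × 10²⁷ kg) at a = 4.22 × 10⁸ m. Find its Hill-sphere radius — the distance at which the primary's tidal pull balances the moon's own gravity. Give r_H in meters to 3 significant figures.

1.06 × 10⁷ m

r_H ≈ a (m/3M)^(1/3)
    = (4.22 × 10⁸) × (8.93 × 10²² / (3 × 1.90 × 10²⁷))^(1/3)
    = 1.06 × 10⁷ m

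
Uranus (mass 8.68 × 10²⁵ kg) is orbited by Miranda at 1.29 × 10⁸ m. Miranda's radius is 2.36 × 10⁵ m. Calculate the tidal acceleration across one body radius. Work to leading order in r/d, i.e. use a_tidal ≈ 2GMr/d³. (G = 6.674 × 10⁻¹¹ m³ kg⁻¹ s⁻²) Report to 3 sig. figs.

1.27 × 10⁻³ m/s²

The tidal stretch is the gradient of GM/d² times the body's extent r, hence the 1/d³ dependence.
Δg = 2GMr/d³
   = 2 × (6.674 × 10⁻¹¹) × (8.68 × 10²⁵) × (2.36 × 10⁵) / (1.29 × 10⁸)³
   = 1.27 × 10⁻³ m/s²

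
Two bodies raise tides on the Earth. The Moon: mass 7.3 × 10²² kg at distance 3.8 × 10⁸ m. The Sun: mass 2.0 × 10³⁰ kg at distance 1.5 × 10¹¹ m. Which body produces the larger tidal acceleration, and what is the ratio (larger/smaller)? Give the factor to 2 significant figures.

Tidal acceleration ∝ M/d³, so compare M/d³ for each.
The Moon: (7.3 × 10²²) / (3.8 × 10⁸)³ = 1.330 × 10⁻³
The Sun: (2.0 × 10³⁰) / (1.5 × 10¹¹)³ = 5.926 × 10⁻⁴
Ratio (larger/smaller) = 2.2

The Moon, by a factor of ≈ 2.2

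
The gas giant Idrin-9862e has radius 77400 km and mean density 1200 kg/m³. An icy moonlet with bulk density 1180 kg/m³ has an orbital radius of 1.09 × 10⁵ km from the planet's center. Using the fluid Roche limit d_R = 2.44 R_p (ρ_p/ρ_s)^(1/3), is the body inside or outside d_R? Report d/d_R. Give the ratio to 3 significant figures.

inside; d/d_R ≈ 0.574

d_R = 2.44 × (77400 km) × (1200/1180)^(1/3) = 1.899 × 10⁵ km
d/d_R = (1.09 × 10⁵) / (1.899 × 10⁵) = 0.574
Since d/d_R < 1, the body is inside the Roche limit.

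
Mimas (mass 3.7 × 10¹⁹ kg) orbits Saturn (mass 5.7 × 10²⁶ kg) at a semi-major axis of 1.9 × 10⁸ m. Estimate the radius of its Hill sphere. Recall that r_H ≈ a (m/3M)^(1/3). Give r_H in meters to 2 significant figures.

r_H ≈ a (m/3M)^(1/3)
    = (1.9 × 10⁸) × (3.7 × 10¹⁹ / (3 × 5.7 × 10²⁶))^(1/3)
    = 5.3 × 10⁵ m

5.3 × 10⁵ m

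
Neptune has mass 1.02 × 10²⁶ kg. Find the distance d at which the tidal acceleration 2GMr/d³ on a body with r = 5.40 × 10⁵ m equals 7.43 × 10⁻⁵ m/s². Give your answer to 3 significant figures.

2GMr/d³ = a_tidal  ⇒  d = (2GMr / a_tidal)^(1/3)
d = (2 × 6.674×10⁻¹¹ × (1.02 × 10²⁶) × (5.40 × 10⁵) / (7.43 × 10⁻⁵))^(1/3)
  = 4.63 × 10⁸ m

4.63 × 10⁸ m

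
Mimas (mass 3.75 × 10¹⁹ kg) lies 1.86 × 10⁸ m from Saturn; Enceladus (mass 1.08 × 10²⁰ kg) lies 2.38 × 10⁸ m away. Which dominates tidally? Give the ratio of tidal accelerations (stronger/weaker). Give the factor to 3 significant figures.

Enceladus, by a factor of ≈ 1.37

Compare M/d³ for the two perturbers:
Mimas: (3.75 × 10¹⁹) / (1.86 × 10⁸)³ = 5.828 × 10⁻⁶
Enceladus: (1.08 × 10²⁰) / (2.38 × 10⁸)³ = 8.011 × 10⁻⁶
Ratio (larger/smaller) = 1.37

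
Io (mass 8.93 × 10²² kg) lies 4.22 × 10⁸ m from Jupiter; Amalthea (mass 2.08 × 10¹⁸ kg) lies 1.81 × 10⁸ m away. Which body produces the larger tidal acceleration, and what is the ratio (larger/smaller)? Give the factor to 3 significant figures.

Io, by a factor of ≈ 3390

Compare M/d³ for the two perturbers:
Io: (8.93 × 10²²) / (4.22 × 10⁸)³ = 1.188 × 10⁻³
Amalthea: (2.08 × 10¹⁸) / (1.81 × 10⁸)³ = 3.508 × 10⁻⁷
Ratio (larger/smaller) = 3390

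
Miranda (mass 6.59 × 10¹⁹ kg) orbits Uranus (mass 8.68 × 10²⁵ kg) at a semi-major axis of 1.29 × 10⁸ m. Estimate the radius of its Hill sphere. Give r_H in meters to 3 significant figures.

r_H ≈ a (m/3M)^(1/3)
    = (1.29 × 10⁸) × (6.59 × 10¹⁹ / (3 × 8.68 × 10²⁵))^(1/3)
    = 8.16 × 10⁵ m

8.16 × 10⁵ m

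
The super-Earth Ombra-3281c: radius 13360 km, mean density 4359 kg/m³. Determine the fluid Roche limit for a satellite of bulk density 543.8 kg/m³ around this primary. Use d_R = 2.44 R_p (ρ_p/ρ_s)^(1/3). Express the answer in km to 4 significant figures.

d_R = 2.44 × 13360 km × (4359/543.8)^(1/3)
    = 65240 km

65240 km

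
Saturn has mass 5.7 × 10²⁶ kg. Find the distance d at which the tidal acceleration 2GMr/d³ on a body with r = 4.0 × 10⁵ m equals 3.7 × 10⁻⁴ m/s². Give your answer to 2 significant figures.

4.3 × 10⁸ m

2GMr/d³ = a_tidal  ⇒  d = (2GMr / a_tidal)^(1/3)
d = (2 × 6.674×10⁻¹¹ × (5.7 × 10²⁶) × (4.0 × 10⁵) / (3.7 × 10⁻⁴))^(1/3)
  = 4.3 × 10⁸ m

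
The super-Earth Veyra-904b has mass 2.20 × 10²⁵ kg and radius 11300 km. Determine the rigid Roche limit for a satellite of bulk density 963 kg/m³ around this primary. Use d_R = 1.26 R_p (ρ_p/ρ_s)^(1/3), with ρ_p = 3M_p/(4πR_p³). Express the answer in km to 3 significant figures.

22200 km

ρ_p = 3M_p/(4πR_p³) = 3 × (2.20 × 10²⁵) / (4π × (1.13 × 10⁷ m)³) = 3640 kg/m³
d_R = 1.26 × 11300 km × (3640/963)^(1/3)
    = 22200 km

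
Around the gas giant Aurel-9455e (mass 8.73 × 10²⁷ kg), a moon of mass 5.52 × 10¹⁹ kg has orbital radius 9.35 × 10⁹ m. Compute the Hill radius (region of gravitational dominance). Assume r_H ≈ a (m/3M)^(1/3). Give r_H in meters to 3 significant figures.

1.20 × 10⁷ m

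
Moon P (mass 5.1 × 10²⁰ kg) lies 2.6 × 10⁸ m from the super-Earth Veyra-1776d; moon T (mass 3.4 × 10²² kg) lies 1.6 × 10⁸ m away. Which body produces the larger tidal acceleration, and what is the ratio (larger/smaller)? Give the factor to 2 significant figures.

Tidal stretch scales as M/d³; compute that for each body.
Moon P: (5.1 × 10²⁰) / (2.6 × 10⁸)³ = 2.902 × 10⁻⁵
Moon T: (3.4 × 10²²) / (1.6 × 10⁸)³ = 8.301 × 10⁻³
Ratio (larger/smaller) = 290

Moon T, by a factor of ≈ 290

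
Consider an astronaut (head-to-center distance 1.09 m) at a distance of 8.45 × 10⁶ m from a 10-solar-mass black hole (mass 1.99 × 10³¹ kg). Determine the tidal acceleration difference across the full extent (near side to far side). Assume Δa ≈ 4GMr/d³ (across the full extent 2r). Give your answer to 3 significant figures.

9.60 m/s²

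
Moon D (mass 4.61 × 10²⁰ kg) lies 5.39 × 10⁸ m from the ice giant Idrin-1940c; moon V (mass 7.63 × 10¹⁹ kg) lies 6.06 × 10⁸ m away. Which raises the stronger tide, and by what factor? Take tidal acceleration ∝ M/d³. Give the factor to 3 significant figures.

Tidal stretch scales as M/d³; compute that for each body.
Moon D: (4.61 × 10²⁰) / (5.39 × 10⁸)³ = 2.944 × 10⁻⁶
Moon V: (7.63 × 10¹⁹) / (6.06 × 10⁸)³ = 3.429 × 10⁻⁷
Ratio (larger/smaller) = 8.59

Moon D, by a factor of ≈ 8.59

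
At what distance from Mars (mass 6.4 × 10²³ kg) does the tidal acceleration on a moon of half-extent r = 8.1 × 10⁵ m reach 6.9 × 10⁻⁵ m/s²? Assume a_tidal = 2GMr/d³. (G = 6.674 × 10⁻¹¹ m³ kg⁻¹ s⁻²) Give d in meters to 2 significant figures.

1.0 × 10⁸ m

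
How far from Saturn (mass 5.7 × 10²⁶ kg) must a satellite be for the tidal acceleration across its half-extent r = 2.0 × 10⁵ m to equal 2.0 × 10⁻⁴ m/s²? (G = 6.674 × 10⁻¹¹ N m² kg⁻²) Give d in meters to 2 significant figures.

4.2 × 10⁸ m

2GMr/d³ = a_tidal  ⇒  d = (2GMr / a_tidal)^(1/3)
d = (2 × 6.674×10⁻¹¹ × (5.7 × 10²⁶) × (2.0 × 10⁵) / (2.0 × 10⁻⁴))^(1/3)
  = 4.2 × 10⁸ m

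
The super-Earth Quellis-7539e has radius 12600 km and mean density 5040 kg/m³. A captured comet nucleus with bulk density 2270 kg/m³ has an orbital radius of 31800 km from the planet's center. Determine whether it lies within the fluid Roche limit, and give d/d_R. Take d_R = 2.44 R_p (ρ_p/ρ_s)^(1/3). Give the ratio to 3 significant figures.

inside; d/d_R ≈ 0.793

d_R = 2.44 × (12600 km) × (5040/2270)^(1/3) = 40110 km
d/d_R = (31800) / (40110) = 0.793
Since d/d_R < 1, the body is inside the Roche limit.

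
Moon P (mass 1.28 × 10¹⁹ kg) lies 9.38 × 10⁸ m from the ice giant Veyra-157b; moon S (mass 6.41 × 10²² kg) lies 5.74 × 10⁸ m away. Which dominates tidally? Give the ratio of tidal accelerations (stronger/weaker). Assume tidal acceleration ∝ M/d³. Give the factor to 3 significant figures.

Moon S, by a factor of ≈ 21900

Tidal acceleration ∝ M/d³, so compare M/d³ for each.
Moon P: (1.28 × 10¹⁹) / (9.38 × 10⁸)³ = 1.551 × 10⁻⁸
Moon S: (6.41 × 10²²) / (5.74 × 10⁸)³ = 3.389 × 10⁻⁴
Ratio (larger/smaller) = 21900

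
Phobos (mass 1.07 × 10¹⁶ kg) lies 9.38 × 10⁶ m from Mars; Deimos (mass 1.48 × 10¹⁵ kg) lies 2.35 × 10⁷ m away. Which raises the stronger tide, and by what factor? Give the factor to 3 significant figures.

Phobos, by a factor of ≈ 114

Compare M/d³ for the two perturbers:
Phobos: (1.07 × 10¹⁶) / (9.38 × 10⁶)³ = 1.297 × 10⁻⁵
Deimos: (1.48 × 10¹⁵) / (2.35 × 10⁷)³ = 1.140 × 10⁻⁷
Ratio (larger/smaller) = 114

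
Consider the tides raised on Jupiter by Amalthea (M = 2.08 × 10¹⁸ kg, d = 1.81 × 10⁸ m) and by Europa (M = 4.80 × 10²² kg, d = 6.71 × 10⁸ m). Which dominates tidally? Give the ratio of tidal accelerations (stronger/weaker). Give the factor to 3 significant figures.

Tidal stretch scales as M/d³; compute that for each body.
Amalthea: (2.08 × 10¹⁸) / (1.81 × 10⁸)³ = 3.508 × 10⁻⁷
Europa: (4.80 × 10²²) / (6.71 × 10⁸)³ = 1.589 × 10⁻⁴
Ratio (larger/smaller) = 453

Europa, by a factor of ≈ 453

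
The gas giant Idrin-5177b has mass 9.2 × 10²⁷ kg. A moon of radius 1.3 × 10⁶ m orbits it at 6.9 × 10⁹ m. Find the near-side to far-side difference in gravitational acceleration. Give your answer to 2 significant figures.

Δg = 4GMr/d³
   = 4 × (6.674 × 10⁻¹¹) × (9.2 × 10²⁷) × (1.3 × 10⁶) / (6.9 × 10⁹)³
   = 9.7 × 10⁻⁶ m/s²

9.7 × 10⁻⁶ m/s²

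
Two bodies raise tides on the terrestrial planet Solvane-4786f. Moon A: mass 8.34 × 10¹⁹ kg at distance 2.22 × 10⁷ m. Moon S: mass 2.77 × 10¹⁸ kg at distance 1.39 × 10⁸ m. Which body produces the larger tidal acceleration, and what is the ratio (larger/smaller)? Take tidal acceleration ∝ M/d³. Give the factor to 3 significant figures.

Moon A, by a factor of ≈ 7390

Compare M/d³ for the two perturbers:
Moon A: (8.34 × 10¹⁹) / (2.22 × 10⁷)³ = 7.623 × 10⁻³
Moon S: (2.77 × 10¹⁸) / (1.39 × 10⁸)³ = 1.031 × 10⁻⁶
Ratio (larger/smaller) = 7390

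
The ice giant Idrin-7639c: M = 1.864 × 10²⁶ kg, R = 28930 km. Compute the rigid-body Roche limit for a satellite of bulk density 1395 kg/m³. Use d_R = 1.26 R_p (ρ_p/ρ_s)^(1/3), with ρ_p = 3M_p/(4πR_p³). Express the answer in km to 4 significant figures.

39960 km

ρ_p = 3M_p/(4πR_p³) = 3 × (1.864 × 10²⁶) / (4π × (2.893 × 10⁷ m)³) = 1838 kg/m³
d_R = 1.26 × 28930 km × (1838/1395)^(1/3)
    = 39960 km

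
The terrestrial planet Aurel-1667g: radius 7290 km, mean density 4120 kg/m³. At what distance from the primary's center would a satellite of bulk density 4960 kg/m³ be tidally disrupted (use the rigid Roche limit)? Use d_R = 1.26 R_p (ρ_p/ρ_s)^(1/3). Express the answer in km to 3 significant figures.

8630 km

d_R = 1.26 × 7290 km × (4120/4960)^(1/3)
    = 8630 km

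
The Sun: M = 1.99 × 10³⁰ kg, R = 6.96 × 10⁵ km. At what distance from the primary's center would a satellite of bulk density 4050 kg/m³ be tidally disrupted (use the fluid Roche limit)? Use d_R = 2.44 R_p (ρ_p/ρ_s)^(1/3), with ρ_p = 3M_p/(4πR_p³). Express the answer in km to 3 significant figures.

1.19 × 10⁶ km

ρ_p = 3M_p/(4πR_p³) = 3 × (1.99 × 10³⁰) / (4π × (6.96 × 10⁸ m)³) = 1410 kg/m³
d_R = 2.44 × 6.96 × 10⁵ km × (1410/4050)^(1/3)
    = 1.19 × 10⁶ km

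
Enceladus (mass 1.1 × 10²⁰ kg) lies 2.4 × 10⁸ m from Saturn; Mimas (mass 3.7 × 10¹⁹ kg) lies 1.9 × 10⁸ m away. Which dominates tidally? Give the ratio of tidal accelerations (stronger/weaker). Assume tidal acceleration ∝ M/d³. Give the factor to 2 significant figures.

Enceladus, by a factor of ≈ 1.5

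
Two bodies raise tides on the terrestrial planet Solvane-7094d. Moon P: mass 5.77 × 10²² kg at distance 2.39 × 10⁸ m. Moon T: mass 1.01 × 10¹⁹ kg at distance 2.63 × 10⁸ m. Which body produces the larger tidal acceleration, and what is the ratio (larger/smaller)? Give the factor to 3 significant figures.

Moon P, by a factor of ≈ 7610

The tide-raising term goes as M/d³ (the gradient of a 1/d² field).
Moon P: (5.77 × 10²²) / (2.39 × 10⁸)³ = 4.227 × 10⁻³
Moon T: (1.01 × 10¹⁹) / (2.63 × 10⁸)³ = 5.552 × 10⁻⁷
Ratio (larger/smaller) = 7610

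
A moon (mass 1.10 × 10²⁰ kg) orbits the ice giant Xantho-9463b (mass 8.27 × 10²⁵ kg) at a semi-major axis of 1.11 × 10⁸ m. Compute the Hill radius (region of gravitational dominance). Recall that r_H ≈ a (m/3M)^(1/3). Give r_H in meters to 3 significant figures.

r_H ≈ a (m/3M)^(1/3)
    = (1.11 × 10⁸) × (1.10 × 10²⁰ / (3 × 8.27 × 10²⁵))^(1/3)
    = 8.46 × 10⁵ m

8.46 × 10⁵ m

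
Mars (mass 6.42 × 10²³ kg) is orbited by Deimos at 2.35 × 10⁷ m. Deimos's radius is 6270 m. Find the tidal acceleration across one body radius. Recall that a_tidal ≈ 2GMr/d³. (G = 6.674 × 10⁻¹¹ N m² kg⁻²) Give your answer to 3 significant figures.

a_tidal = 2GMr/d³
        = 2 × (6.674 × 10⁻¹¹) × (6.42 × 10²³) × (6270) / (2.35 × 10⁷)³
        = 4.14 × 10⁻⁵ m/s²

4.14 × 10⁻⁵ m/s²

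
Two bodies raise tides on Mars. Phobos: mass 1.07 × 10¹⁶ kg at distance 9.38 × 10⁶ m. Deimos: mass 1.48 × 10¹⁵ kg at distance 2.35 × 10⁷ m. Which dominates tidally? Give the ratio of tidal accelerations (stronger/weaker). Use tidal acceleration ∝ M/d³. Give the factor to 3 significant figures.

Phobos, by a factor of ≈ 114

Compare M/d³ for the two perturbers:
Phobos: (1.07 × 10¹⁶) / (9.38 × 10⁶)³ = 1.297 × 10⁻⁵
Deimos: (1.48 × 10¹⁵) / (2.35 × 10⁷)³ = 1.140 × 10⁻⁷
Ratio (larger/smaller) = 114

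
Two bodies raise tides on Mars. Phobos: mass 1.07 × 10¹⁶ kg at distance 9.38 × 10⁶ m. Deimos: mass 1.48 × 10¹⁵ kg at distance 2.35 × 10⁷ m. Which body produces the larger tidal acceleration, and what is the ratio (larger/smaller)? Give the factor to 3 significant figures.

Phobos, by a factor of ≈ 114

Tidal stretch scales as M/d³; compute that for each body.
Phobos: (1.07 × 10¹⁶) / (9.38 × 10⁶)³ = 1.297 × 10⁻⁵
Deimos: (1.48 × 10¹⁵) / (2.35 × 10⁷)³ = 1.140 × 10⁻⁷
Ratio (larger/smaller) = 114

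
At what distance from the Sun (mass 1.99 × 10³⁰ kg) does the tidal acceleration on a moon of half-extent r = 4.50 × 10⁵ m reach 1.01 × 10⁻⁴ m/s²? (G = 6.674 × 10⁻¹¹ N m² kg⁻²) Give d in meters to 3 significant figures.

1.06 × 10¹⁰ m

2GMr/d³ = a_tidal  ⇒  d = (2GMr / a_tidal)^(1/3)
d = (2 × 6.674×10⁻¹¹ × (1.99 × 10³⁰) × (4.50 × 10⁵) / (1.01 × 10⁻⁴))^(1/3)
  = 1.06 × 10¹⁰ m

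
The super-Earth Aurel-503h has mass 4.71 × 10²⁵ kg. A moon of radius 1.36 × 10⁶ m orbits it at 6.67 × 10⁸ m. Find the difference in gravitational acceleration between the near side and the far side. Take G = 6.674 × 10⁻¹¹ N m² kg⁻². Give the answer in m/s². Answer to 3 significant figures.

Δa = 4GMr/d³
   = 4 × (6.674 × 10⁻¹¹) × (4.71 × 10²⁵) × (1.36 × 10⁶) / (6.67 × 10⁸)³
   = 5.76 × 10⁻⁵ m/s²

5.76 × 10⁻⁵ m/s²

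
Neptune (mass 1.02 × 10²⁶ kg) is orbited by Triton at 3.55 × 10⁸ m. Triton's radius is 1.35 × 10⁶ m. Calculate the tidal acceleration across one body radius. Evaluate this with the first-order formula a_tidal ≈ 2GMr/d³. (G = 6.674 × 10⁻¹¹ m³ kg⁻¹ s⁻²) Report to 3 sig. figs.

Since r ≪ d, expand the inverse-square field across one radius to get the leading 2GMr/d³ term.
Δa = 2GMr/d³
   = 2 × (6.674 × 10⁻¹¹) × (1.02 × 10²⁶) × (1.35 × 10⁶) / (3.55 × 10⁸)³
   = 4.11 × 10⁻⁴ m/s²

4.11 × 10⁻⁴ m/s²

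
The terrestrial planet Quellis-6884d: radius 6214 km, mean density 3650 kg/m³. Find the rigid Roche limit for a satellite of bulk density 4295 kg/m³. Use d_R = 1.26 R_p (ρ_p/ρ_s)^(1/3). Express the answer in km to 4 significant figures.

7416 km

d_R = 1.26 × 6214 km × (3650/4295)^(1/3)
    = 7416 km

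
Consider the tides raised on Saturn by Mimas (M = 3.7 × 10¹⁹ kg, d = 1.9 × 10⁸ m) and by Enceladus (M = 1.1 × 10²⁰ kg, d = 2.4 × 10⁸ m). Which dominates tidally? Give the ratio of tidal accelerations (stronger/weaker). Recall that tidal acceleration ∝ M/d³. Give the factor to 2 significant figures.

Enceladus, by a factor of ≈ 1.5

Tidal acceleration ∝ M/d³, so compare M/d³ for each.
Mimas: (3.7 × 10¹⁹) / (1.9 × 10⁸)³ = 5.394 × 10⁻⁶
Enceladus: (1.1 × 10²⁰) / (2.4 × 10⁸)³ = 7.957 × 10⁻⁶
Ratio (larger/smaller) = 1.5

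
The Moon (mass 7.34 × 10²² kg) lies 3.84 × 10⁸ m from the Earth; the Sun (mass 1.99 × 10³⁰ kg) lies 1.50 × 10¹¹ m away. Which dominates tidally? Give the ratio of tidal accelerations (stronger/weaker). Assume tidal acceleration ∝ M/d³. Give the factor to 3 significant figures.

Tidal acceleration ∝ M/d³, so compare M/d³ for each.
The Moon: (7.34 × 10²²) / (3.84 × 10⁸)³ = 1.296 × 10⁻³
The Sun: (1.99 × 10³⁰) / (1.50 × 10¹¹)³ = 5.896 × 10⁻⁴
Ratio (larger/smaller) = 2.20

The Moon, by a factor of ≈ 2.20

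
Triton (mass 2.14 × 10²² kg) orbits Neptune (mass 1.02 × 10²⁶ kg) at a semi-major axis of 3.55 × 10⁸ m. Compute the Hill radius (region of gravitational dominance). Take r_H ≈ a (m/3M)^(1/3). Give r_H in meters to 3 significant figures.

r_H ≈ a (m/3M)^(1/3)
    = (3.55 × 10⁸) × (2.14 × 10²² / (3 × 1.02 × 10²⁶))^(1/3)
    = 1.46 × 10⁷ m

1.46 × 10⁷ m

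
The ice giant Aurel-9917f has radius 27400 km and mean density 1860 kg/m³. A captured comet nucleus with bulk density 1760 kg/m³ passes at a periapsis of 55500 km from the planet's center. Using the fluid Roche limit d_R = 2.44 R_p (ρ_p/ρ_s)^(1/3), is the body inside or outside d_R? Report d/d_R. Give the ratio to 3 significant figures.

d_R = 2.44 × (27400 km) × (1860/1760)^(1/3) = 68100 km
d/d_R = (55500) / (68100) = 0.815
Since d/d_R < 1, the body is inside the Roche limit.

inside; d/d_R ≈ 0.815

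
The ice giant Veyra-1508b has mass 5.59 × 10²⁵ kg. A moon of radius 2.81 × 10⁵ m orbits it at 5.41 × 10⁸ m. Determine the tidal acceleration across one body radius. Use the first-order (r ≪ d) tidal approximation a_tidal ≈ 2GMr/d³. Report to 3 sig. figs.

1.32 × 10⁻⁵ m/s²

Δa = 2GMr/d³
   = 2 × (6.674 × 10⁻¹¹) × (5.59 × 10²⁵) × (2.81 × 10⁵) / (5.41 × 10⁸)³
   = 1.32 × 10⁻⁵ m/s²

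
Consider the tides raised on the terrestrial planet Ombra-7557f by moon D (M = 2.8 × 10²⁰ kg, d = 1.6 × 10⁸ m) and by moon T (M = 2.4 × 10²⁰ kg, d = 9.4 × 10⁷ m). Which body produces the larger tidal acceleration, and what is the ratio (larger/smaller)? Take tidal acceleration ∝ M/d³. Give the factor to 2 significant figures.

Moon T, by a factor of ≈ 4.2

Tidal acceleration ∝ M/d³, so compare M/d³ for each.
Moon D: (2.8 × 10²⁰) / (1.6 × 10⁸)³ = 6.836 × 10⁻⁵
Moon T: (2.4 × 10²⁰) / (9.4 × 10⁷)³ = 2.890 × 10⁻⁴
Ratio (larger/smaller) = 4.2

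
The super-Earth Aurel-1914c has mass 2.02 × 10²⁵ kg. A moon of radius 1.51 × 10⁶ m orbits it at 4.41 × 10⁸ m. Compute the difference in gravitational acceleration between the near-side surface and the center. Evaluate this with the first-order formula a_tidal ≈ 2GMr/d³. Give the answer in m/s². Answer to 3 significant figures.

4.75 × 10⁻⁵ m/s²

The tidal stretch is the gradient of GM/d² times the body's extent r, hence the 1/d³ dependence.
a_tidal = 2GMr/d³
        = 2 × (6.674 × 10⁻¹¹) × (2.02 × 10²⁵) × (1.51 × 10⁶) / (4.41 × 10⁸)³
        = 4.75 × 10⁻⁵ m/s²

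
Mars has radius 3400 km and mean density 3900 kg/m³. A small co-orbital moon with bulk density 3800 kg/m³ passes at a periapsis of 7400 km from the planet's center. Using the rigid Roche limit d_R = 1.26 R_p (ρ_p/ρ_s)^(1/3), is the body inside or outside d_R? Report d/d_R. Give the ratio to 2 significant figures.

d_R = 1.26 × (3400 km) × (3900/3800)^(1/3) = 4321 km
d/d_R = (7400) / (4321) = 1.7
Since d/d_R > 1, the body is outside the Roche limit.

outside; d/d_R ≈ 1.7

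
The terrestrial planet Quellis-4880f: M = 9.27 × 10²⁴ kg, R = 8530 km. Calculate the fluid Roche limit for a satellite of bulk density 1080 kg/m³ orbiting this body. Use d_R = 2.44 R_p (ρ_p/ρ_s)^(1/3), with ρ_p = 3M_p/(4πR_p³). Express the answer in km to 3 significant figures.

31000 km

ρ_p = 3M_p/(4πR_p³) = 3 × (9.27 × 10²⁴) / (4π × (8.53 × 10⁶ m)³) = 3570 kg/m³
d_R = 2.44 × 8530 km × (3570/1080)^(1/3)
    = 31000 km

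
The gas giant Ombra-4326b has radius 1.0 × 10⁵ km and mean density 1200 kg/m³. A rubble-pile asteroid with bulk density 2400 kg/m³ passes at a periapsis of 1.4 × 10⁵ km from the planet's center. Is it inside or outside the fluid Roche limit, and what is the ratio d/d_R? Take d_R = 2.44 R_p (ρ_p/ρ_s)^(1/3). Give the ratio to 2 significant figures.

inside; d/d_R ≈ 0.72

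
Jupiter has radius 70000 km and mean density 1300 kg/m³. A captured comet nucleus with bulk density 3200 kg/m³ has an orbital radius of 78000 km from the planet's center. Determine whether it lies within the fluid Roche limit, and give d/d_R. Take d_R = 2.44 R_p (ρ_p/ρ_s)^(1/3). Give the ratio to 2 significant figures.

d_R = 2.44 × (70000 km) × (1300/3200)^(1/3) = 1.265 × 10⁵ km
d/d_R = (78000) / (1.265 × 10⁵) = 0.62
Since d/d_R < 1, the body is inside the Roche limit.

inside; d/d_R ≈ 0.62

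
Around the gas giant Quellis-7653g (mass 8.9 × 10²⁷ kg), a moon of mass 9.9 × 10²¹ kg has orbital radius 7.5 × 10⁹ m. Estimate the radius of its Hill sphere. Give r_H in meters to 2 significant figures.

5.4 × 10⁷ m

r_H ≈ a (m/3M)^(1/3)
    = (7.5 × 10⁹) × (9.9 × 10²¹ / (3 × 8.9 × 10²⁷))^(1/3)
    = 5.4 × 10⁷ m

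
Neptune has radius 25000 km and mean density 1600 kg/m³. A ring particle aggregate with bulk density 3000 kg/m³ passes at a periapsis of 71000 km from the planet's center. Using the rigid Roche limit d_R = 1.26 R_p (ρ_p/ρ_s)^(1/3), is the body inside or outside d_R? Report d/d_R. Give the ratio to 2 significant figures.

outside; d/d_R ≈ 2.8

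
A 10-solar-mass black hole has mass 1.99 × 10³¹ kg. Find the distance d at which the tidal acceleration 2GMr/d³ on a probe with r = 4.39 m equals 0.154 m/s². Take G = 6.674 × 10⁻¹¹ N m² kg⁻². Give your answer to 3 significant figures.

2GMr/d³ = a_tidal  ⇒  d = (2GMr / a_tidal)^(1/3)
d = (2 × 6.674×10⁻¹¹ × (1.99 × 10³¹) × (4.39) / (0.154))^(1/3)
  = 4.23 × 10⁷ m

4.23 × 10⁷ m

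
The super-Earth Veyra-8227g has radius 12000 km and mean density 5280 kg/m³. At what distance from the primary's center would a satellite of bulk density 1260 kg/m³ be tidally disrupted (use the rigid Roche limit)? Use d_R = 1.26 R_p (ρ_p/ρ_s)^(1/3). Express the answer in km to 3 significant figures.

d_R = 1.26 × 12000 km × (5280/1260)^(1/3)
    = 24400 km

24400 km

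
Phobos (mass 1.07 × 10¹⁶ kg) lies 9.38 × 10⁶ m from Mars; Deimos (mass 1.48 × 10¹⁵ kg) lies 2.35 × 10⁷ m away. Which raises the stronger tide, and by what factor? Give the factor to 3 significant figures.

Phobos, by a factor of ≈ 114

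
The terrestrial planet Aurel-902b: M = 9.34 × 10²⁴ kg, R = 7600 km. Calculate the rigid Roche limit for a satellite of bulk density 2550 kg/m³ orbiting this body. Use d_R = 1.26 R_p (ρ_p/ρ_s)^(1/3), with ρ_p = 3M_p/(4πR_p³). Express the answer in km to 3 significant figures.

ρ_p = 3M_p/(4πR_p³) = 3 × (9.34 × 10²⁴) / (4π × (7.60 × 10⁶ m)³) = 5080 kg/m³
d_R = 1.26 × 7600 km × (5080/2550)^(1/3)
    = 12000 km

12000 km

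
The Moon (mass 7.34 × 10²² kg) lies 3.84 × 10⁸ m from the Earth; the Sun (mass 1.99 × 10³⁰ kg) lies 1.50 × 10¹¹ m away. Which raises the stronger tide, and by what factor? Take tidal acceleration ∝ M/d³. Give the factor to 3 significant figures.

The Moon, by a factor of ≈ 2.20

The tide-raising term goes as M/d³ (the gradient of a 1/d² field).
The Moon: (7.34 × 10²²) / (3.84 × 10⁸)³ = 1.296 × 10⁻³
The Sun: (1.99 × 10³⁰) / (1.50 × 10¹¹)³ = 5.896 × 10⁻⁴
Ratio (larger/smaller) = 2.20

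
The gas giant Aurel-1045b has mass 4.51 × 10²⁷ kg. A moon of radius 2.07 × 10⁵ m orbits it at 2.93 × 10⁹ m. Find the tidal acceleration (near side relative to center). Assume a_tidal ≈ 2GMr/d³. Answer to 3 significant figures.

a_tidal = 2GMr/d³
        = 2 × (6.674 × 10⁻¹¹) × (4.51 × 10²⁷) × (2.07 × 10⁵) / (2.93 × 10⁹)³
        = 4.95 × 10⁻⁶ m/s²

4.95 × 10⁻⁶ m/s²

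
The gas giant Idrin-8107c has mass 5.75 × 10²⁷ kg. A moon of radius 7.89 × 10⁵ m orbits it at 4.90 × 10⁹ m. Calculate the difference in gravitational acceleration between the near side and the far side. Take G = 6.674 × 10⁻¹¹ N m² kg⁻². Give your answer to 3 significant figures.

1.03 × 10⁻⁵ m/s²

Δa = 4GMr/d³
   = 4 × (6.674 × 10⁻¹¹) × (5.75 × 10²⁷) × (7.89 × 10⁵) / (4.90 × 10⁹)³
   = 1.03 × 10⁻⁵ m/s²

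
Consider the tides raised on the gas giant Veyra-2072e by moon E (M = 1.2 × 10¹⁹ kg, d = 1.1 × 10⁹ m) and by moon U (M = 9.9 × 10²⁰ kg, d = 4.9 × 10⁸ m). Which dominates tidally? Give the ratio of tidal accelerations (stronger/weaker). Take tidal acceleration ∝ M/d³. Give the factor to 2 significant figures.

Tidal acceleration ∝ M/d³, so compare M/d³ for each.
Moon E: (1.2 × 10¹⁹) / (1.1 × 10⁹)³ = 9.016 × 10⁻⁹
Moon U: (9.9 × 10²⁰) / (4.9 × 10⁸)³ = 8.415 × 10⁻⁶
Ratio (larger/smaller) = 930

Moon U, by a factor of ≈ 930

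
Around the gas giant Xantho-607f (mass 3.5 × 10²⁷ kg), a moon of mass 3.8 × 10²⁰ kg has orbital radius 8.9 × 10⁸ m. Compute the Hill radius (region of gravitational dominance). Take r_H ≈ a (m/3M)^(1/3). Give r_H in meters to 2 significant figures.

2.9 × 10⁶ m

r_H ≈ a (m/3M)^(1/3)
    = (8.9 × 10⁸) × (3.8 × 10²⁰ / (3 × 3.5 × 10²⁷))^(1/3)
    = 2.9 × 10⁶ m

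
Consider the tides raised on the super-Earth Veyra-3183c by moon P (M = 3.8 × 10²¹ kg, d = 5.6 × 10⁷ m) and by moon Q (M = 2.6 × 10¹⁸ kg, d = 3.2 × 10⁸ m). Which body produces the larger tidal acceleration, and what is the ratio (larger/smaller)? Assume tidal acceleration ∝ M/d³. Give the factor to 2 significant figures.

Moon P, by a factor of ≈ 2.7 × 10⁵

The tide-raising term goes as M/d³ (the gradient of a 1/d² field).
Moon P: (3.8 × 10²¹) / (5.6 × 10⁷)³ = 2.164 × 10⁻²
Moon Q: (2.6 × 10¹⁸) / (3.2 × 10⁸)³ = 7.935 × 10⁻⁸
Ratio (larger/smaller) = 2.7 × 10⁵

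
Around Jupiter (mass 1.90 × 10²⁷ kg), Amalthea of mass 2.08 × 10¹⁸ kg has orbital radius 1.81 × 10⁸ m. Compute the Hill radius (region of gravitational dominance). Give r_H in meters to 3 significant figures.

1.29 × 10⁵ m

r_H ≈ a (m/3M)^(1/3)
    = (1.81 × 10⁸) × (2.08 × 10¹⁸ / (3 × 1.90 × 10²⁷))^(1/3)
    = 1.29 × 10⁵ m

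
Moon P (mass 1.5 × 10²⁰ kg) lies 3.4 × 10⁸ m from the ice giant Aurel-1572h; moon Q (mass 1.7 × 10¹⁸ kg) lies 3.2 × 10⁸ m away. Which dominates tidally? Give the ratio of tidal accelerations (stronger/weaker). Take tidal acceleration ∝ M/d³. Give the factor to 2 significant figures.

Moon P, by a factor of ≈ 74

Tidal stretch scales as M/d³; compute that for each body.
Moon P: (1.5 × 10²⁰) / (3.4 × 10⁸)³ = 3.816 × 10⁻⁶
Moon Q: (1.7 × 10¹⁸) / (3.2 × 10⁸)³ = 5.188 × 10⁻⁸
Ratio (larger/smaller) = 74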